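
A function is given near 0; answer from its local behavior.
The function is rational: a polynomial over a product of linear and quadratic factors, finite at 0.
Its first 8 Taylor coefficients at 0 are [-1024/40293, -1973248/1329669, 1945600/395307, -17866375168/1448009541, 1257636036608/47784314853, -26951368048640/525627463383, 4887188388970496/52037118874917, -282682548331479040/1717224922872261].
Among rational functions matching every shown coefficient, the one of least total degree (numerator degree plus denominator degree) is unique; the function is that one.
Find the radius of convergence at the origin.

The radius of convergence is 3/4.

No rational of total degree below 6 reproduces all 8 coefficients; solving the [1/5] Pade equations on them gives f(ψ) = (-5*ψ - 3/37)/((ψ - 11/4)**2*(ψ + 3/4)**3), whose expansion matches every shown term.
Denominator factor (ψ + 3/4)^3: pole of order 3 at -3/4, modulus 3/4.
Denominator factor (ψ - 11/4)^2: pole of order 2 at 11/4, modulus 11/4.
The radius of convergence is the smallest modulus among the singular points: 3/4.


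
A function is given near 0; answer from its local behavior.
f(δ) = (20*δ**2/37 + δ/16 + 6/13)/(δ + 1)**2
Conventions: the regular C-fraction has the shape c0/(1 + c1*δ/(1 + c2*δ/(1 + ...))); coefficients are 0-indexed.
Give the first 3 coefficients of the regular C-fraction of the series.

The regular C-fraction coefficients are [6/13, 179/96, 144467/635808].

Taylor coefficients (expand at 0): a_0 = 6/13, a_1 = -179/208, a_2 = 6927/3848.
c0 = a_0 = 6/13. Peel one level at a time: if S = 1 + c*δ/S' with S'(0) = 1, then c is the δ-coefficient of S and S' = c*δ/(S - 1).
S_1 = c0/f = 1 + (179/96)*δ + (-144467/340992)*δ^2 + ...; c1 = 179/96.
S_2 = c1*δ/(S_1 - 1) = 1 + (144467/635808)*δ + ...; c2 = 144467/635808.


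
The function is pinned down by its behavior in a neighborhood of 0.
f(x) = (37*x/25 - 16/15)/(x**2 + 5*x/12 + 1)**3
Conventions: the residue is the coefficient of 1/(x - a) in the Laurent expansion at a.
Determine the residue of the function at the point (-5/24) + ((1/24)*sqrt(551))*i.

The factor x**2 + 5*x/12 + 1 splits as (x - a)(x - a') with a = (-5/24) + ((1/24)*sqrt(551))*i, a' = (-5/24) - ((1/24)*sqrt(551))*i. At the order-3 pole a set g(x) = (x - a)^3*f(x) = [37*x/25 - 16/15] / (x - a')^3.
Order-3 pole: residue = g''(a)/2; g''((-5/24) + ((1/24)*sqrt(551))*i) = ((4105728/167284151)*sqrt(551))*i, so the residue is ((2052864/167284151)*sqrt(551))*i.

The residue is ((2052864/167284151)*sqrt(551))*i.


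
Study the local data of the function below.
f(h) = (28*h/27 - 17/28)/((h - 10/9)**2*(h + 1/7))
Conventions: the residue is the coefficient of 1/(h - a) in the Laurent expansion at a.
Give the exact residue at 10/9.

The residue is 11991/24964.

At the order-2 pole 10/9 set g(h) = (h - (10/9))^2*f(h) = (28*h/27 - 17/28)/(h + 1/7).
Order-2 pole: residue = g'(a); g'(10/9) = 11991/24964, so the residue is 11991/24964.


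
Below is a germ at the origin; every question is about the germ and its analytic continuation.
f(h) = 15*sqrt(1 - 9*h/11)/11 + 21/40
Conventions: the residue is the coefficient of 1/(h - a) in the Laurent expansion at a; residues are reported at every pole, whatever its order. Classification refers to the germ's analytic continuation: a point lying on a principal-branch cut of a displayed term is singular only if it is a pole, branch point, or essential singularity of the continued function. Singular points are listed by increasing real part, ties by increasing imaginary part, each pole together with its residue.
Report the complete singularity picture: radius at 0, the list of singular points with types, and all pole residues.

Branch term (15/11)*sqrt(1 - h/(11/9)): its argument vanishes at h = 11/9, a square-root branch point, modulus 11/9.
The radius of convergence is the smallest modulus among the singular points: 11/9.

Radius of convergence at 0: 11/9.
At 11/9: an algebraic (square-root) branch point.


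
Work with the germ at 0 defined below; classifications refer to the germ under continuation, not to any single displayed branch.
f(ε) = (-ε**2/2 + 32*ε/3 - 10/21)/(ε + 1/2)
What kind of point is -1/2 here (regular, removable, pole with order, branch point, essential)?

The denominator factor ε + 1/2 vanishes at -1/2 and appears to the power 1; the numerator there equals -997/168, nonzero, and no other factor vanishes.
Hence a pole whose order is the multiplicity, 1.

The point is a pole of order 1.


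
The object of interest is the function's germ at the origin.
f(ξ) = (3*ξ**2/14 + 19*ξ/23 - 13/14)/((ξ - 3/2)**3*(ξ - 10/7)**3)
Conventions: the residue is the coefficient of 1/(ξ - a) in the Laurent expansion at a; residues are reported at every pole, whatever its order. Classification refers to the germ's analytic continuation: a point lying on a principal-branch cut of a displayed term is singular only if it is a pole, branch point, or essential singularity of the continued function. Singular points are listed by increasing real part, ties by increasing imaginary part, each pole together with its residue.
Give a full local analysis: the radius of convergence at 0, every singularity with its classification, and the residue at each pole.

Radius of convergence at 0: 10/7.
At 10/7: a pole of order 3; residue -54953892/23.
At 3/2: a pole of order 3; residue 54953892/23.

Denominator factor (ξ - 3/2)^3: pole of order 3 at 3/2, modulus 3/2.
Denominator factor (ξ - 10/7)^3: pole of order 3 at 10/7, modulus 10/7.
The radius of convergence is the smallest modulus among the singular points: 10/7.
At the order-3 pole 10/7 set g(ξ) = (ξ - (10/7))^3*f(ξ) = (3*ξ**2/14 + 19*ξ/23 - 13/14)/(ξ - 3/2)**3.
Order-3 pole: residue = g''(a)/2; g''(10/7) = -109907784/23, so the residue is -54953892/23.
At the order-3 pole 3/2 set g(ξ) = (ξ - (3/2))^3*f(ξ) = (3*ξ**2/14 + 19*ξ/23 - 13/14)/(ξ - 10/7)**3.
Order-3 pole: residue = g''(a)/2; g''(3/2) = 109907784/23, so the residue is 54953892/23.
List the singular points by increasing real part (a conjugate pair: the negative imaginary part first).


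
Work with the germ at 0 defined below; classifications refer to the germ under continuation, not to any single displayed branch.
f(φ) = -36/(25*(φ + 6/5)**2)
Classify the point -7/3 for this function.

The point is a regular point.

Denominator factors: φ + 6/5 = -17/15 at φ = -7/3 — none vanishes.
So the germ continues analytically to -7/3.


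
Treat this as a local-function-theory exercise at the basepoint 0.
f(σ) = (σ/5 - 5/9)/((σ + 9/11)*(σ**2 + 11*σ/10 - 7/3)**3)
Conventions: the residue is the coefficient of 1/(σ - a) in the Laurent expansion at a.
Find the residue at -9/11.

The residue is 34400493600/806174657443.

At the order-1 pole -9/11 set g(σ) = (σ - (-9/11))*f(σ) = (σ/5 - 5/9)/(σ**2 + 11*σ/10 - 7/3)**3.
Simple pole: residue = g(a) at a = -9/11, which is 34400493600/806174657443.


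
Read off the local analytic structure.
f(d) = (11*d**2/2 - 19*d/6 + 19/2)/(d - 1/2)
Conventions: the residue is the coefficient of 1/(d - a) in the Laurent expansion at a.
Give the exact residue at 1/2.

At the order-1 pole 1/2 set g(d) = (d - (1/2))*f(d) = 11*d**2/2 - 19*d/6 + 19/2.
Simple pole: residue = g(a) at a = 1/2, which is 223/24.

The residue is 223/24.


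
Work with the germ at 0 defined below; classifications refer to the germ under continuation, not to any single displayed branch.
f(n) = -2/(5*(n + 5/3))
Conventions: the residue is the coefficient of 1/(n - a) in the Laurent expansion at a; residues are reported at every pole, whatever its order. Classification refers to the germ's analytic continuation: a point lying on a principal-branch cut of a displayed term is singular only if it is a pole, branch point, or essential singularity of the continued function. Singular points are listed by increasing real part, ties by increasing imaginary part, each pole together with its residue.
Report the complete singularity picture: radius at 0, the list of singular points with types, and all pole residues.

Denominator factor (n + 5/3): pole of order 1 at -5/3, modulus 5/3.
The radius of convergence is the smallest modulus among the singular points: 5/3.
At the order-1 pole -5/3 set g(n) = (n - (-5/3))*f(n) = -2/5.
Simple pole: residue = g(a) at a = -5/3, which is -2/5.

Radius of convergence at 0: 5/3.
At -5/3: a pole of order 1; residue -2/5.


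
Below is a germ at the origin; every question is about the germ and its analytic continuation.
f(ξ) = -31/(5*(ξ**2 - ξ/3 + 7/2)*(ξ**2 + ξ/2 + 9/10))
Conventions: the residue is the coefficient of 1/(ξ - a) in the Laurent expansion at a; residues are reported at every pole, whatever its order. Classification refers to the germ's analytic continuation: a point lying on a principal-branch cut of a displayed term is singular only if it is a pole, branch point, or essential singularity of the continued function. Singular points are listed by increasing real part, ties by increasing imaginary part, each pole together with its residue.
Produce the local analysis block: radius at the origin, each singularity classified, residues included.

Denominator factor (ξ**2 + ξ/2 + 9/10): discriminant -67/20, complex-conjugate roots (-1/4) + ((1/20)*sqrt(335))*i and (-1/4) - ((1/20)*sqrt(335))*i; poles of order 1, moduli (3/10)*sqrt(10) and (3/10)*sqrt(10).
Denominator factor (ξ**2 - ξ/3 + 7/2): discriminant -125/9, complex-conjugate roots (1/6) + ((5/6)*sqrt(5))*i and (1/6) - ((5/6)*sqrt(5))*i; poles of order 1, moduli (1/2)*sqrt(14) and (1/2)*sqrt(14).
The radius of convergence is the smallest modulus among the singular points: (3/10)*sqrt(10).
The factor ξ**2 + ξ/2 + 9/10 splits as (ξ - a)(ξ - a') with a = (-1/4) - ((1/20)*sqrt(335))*i, a' = (-1/4) + ((1/20)*sqrt(335))*i. At the order-1 pole a set g(ξ) = (ξ - a)*f(ξ) = [-31/(5*(ξ**2 - ξ/3 + 7/2))] / (ξ - a').
Simple pole: residue = g(a) at a = (-1/4) - ((1/20)*sqrt(335))*i, which is (-1550/5081) - ((20894/340427)*sqrt(335))*i.
The factor ξ**2 + ξ/2 + 9/10 splits as (ξ - a)(ξ - a') with a = (-1/4) + ((1/20)*sqrt(335))*i, a' = (-1/4) - ((1/20)*sqrt(335))*i. At the order-1 pole a set g(ξ) = (ξ - a)*f(ξ) = [-31/(5*(ξ**2 - ξ/3 + 7/2))] / (ξ - a').
Simple pole: residue = g(a) at a = (-1/4) + ((1/20)*sqrt(335))*i, which is (-1550/5081) + ((20894/340427)*sqrt(335))*i.
The factor ξ**2 - ξ/3 + 7/2 splits as (ξ - a)(ξ - a') with a = (1/6) - ((5/6)*sqrt(5))*i, a' = (1/6) + ((5/6)*sqrt(5))*i. At the order-1 pole a set g(ξ) = (ξ - a)*f(ξ) = [-31/(5*(ξ**2 + ξ/2 + 9/10))] / (ξ - a').
Simple pole: residue = g(a) at a = (1/6) - ((5/6)*sqrt(5))*i, which is (1550/5081) + ((27466/127025)*sqrt(5))*i.
The factor ξ**2 - ξ/3 + 7/2 splits as (ξ - a)(ξ - a') with a = (1/6) + ((5/6)*sqrt(5))*i, a' = (1/6) - ((5/6)*sqrt(5))*i. At the order-1 pole a set g(ξ) = (ξ - a)*f(ξ) = [-31/(5*(ξ**2 + ξ/2 + 9/10))] / (ξ - a').
Simple pole: residue = g(a) at a = (1/6) + ((5/6)*sqrt(5))*i, which is (1550/5081) - ((27466/127025)*sqrt(5))*i.
List the singular points by increasing real part (a conjugate pair: the negative imaginary part first).

Radius of convergence at 0: (3/10)*sqrt(10).
At (-1/4) - ((1/20)*sqrt(335))*i: a pole of order 1; residue (-1550/5081) - ((20894/340427)*sqrt(335))*i.
At (-1/4) + ((1/20)*sqrt(335))*i: a pole of order 1; residue (-1550/5081) + ((20894/340427)*sqrt(335))*i.
At (1/6) - ((5/6)*sqrt(5))*i: a pole of order 1; residue (1550/5081) + ((27466/127025)*sqrt(5))*i.
At (1/6) + ((5/6)*sqrt(5))*i: a pole of order 1; residue (1550/5081) - ((27466/127025)*sqrt(5))*i.


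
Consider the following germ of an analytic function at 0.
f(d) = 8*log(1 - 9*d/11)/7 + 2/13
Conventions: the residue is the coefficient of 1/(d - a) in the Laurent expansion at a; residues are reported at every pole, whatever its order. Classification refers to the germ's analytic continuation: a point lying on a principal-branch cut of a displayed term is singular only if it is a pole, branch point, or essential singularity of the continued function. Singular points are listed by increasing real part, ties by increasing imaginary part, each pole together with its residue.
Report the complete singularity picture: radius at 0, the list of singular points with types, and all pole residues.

Radius of convergence at 0: 11/9.
At 11/9: a logarithmic branch point.

Branch term (8/7)*log(1 - d/(11/9)): its argument vanishes at d = 11/9, a logarithmic branch point, modulus 11/9.
The radius of convergence is the smallest modulus among the singular points: 11/9.


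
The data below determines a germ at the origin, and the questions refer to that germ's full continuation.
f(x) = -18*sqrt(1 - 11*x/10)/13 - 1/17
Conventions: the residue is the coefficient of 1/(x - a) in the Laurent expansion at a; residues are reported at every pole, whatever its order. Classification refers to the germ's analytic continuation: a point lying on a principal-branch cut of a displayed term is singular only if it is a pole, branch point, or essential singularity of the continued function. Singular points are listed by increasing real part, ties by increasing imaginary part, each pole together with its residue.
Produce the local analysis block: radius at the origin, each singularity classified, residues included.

Branch term (-18/13)*sqrt(1 - x/(10/11)): its argument vanishes at x = 10/11, a square-root branch point, modulus 10/11.
The radius of convergence is the smallest modulus among the singular points: 10/11.

Radius of convergence at 0: 10/11.
At 10/11: an algebraic (square-root) branch point.


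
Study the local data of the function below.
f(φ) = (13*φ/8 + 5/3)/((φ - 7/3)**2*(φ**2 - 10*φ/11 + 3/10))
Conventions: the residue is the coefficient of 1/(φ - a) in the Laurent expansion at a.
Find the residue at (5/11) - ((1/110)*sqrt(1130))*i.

The factor φ**2 - 10*φ/11 + 3/10 splits as (φ - a)(φ - a') with a = (5/11) - ((1/110)*sqrt(1130))*i, a' = (5/11) + ((1/110)*sqrt(1130))*i. At the order-1 pole a set g(φ) = (φ - a)*f(φ) = [(13*φ/8 + 5/3)/(φ - 7/3)**2] / (φ - a').
Simple pole: residue = g(a) at a = (5/11) - ((1/110)*sqrt(1130))*i, which is (57325455/102932552) + ((331863015/11631378376)*sqrt(1130))*i.

The residue is (57325455/102932552) + ((331863015/11631378376)*sqrt(1130))*i.


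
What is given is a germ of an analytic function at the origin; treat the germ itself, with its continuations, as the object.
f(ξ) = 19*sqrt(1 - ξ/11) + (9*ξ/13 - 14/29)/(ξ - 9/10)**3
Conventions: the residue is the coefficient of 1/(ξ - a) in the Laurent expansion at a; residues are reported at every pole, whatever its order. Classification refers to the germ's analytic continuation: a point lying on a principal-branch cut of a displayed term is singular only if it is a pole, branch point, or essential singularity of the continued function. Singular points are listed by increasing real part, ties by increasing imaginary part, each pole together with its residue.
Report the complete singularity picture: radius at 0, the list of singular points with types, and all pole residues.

Radius of convergence at 0: 9/10.
At 9/10: a pole of order 3; residue 0.
At 11: an algebraic (square-root) branch point.

Denominator factor (ξ - 9/10)^3: pole of order 3 at 9/10, modulus 9/10.
Branch term (19)*sqrt(1 - ξ/(11)): its argument vanishes at ξ = 11, a square-root branch point, modulus 11.
The radius of convergence is the smallest modulus among the singular points: 9/10.
The branch term is analytic at 9/10 and contributes nothing to the residue; only the rational part matters.
At the order-3 pole 9/10 set g(ξ) = (ξ - (9/10))^3*(rational part) = 9*ξ/13 - 14/29.
Order-3 pole: residue = g''(a)/2; g''(9/10) = 0, so the residue is 0.
List the singular points by increasing real part (a conjugate pair: the negative imaginary part first).


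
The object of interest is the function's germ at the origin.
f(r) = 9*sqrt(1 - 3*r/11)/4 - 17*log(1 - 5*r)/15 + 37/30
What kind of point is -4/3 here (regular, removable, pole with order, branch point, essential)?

The point is a regular point.

There is no denominator, hence no pole anywhere.
Branch term sqrt(1 - r/(11/3)): argument at -4/3 is 15/11, nonzero, so -4/3 is not its branch point (a point on a principal cut is still regular for the continued germ).
Branch term log(1 - r/(1/5)): argument at -4/3 is 23/3, nonzero, so -4/3 is not its branch point (a point on a principal cut is still regular for the continued germ).
So the germ continues analytically to -4/3.


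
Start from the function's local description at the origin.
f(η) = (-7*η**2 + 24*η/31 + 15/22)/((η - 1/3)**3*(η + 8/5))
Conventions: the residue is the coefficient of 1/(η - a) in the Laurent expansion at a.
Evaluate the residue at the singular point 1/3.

The residue is -42529185/16633298.

At the order-3 pole 1/3 set g(η) = (η - (1/3))^3*f(η) = (-7*η**2 + 24*η/31 + 15/22)/(η + 8/5).
Order-3 pole: residue = g''(a)/2; g''(1/3) = -42529185/8316649, so the residue is -42529185/16633298.


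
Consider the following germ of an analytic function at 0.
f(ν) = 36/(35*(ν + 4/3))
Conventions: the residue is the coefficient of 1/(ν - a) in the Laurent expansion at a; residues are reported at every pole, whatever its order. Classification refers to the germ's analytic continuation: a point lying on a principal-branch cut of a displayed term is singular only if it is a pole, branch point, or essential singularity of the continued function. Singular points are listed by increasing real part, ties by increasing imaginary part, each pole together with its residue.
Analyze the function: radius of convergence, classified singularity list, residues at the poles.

Radius of convergence at 0: 4/3.
At -4/3: a pole of order 1; residue 36/35.

Denominator factor (ν + 4/3): pole of order 1 at -4/3, modulus 4/3.
The radius of convergence is the smallest modulus among the singular points: 4/3.
At the order-1 pole -4/3 set g(ν) = (ν - (-4/3))*f(ν) = 36/35.
Simple pole: residue = g(a) at a = -4/3, which is 36/35.


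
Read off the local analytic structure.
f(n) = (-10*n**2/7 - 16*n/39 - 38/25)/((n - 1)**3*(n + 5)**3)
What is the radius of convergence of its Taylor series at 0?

The radius of convergence is 1.

Denominator factor (n + 5)^3: pole of order 3 at -5, modulus 5.
Denominator factor (n - 1)^3: pole of order 3 at 1, modulus 1.
The radius of convergence is the smallest modulus among the singular points: 1.


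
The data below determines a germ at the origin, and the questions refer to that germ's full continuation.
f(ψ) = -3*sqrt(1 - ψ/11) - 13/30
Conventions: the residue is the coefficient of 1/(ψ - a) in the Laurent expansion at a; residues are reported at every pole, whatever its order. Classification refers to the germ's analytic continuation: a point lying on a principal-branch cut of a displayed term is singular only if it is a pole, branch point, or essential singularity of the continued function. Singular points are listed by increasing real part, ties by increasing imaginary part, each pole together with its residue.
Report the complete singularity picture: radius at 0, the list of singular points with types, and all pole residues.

Radius of convergence at 0: 11.
At 11: an algebraic (square-root) branch point.

Branch term (-3)*sqrt(1 - ψ/(11)): its argument vanishes at ψ = 11, a square-root branch point, modulus 11.
The radius of convergence is the smallest modulus among the singular points: 11.


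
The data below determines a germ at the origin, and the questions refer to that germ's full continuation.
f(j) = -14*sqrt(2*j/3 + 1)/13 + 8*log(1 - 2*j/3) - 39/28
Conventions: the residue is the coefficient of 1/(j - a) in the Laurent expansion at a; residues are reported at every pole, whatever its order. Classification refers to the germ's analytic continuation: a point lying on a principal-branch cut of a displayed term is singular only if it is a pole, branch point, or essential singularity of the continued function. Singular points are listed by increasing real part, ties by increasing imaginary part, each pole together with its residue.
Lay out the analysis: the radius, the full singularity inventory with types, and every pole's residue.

Radius of convergence at 0: 3/2.
At -3/2: an algebraic (square-root) branch point.
At 3/2: a logarithmic branch point.

Branch term (-14/13)*sqrt(1 - j/(-3/2)): its argument vanishes at j = -3/2, a square-root branch point, modulus 3/2.
Branch term (8)*log(1 - j/(3/2)): its argument vanishes at j = 3/2, a logarithmic branch point, modulus 3/2.
The radius of convergence is the smallest modulus among the singular points: 3/2.
List the singular points by increasing real part (a conjugate pair: the negative imaginary part first).


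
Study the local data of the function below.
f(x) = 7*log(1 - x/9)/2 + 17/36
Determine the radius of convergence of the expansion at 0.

Branch term (7/2)*log(1 - x/(9)): its argument vanishes at x = 9, a logarithmic branch point, modulus 9.
The radius of convergence is the smallest modulus among the singular points: 9.

The radius of convergence is 9.


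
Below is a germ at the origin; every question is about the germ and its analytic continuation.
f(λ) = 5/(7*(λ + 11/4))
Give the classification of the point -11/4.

The point is a pole of order 1.

The denominator factor λ + 11/4 vanishes at -11/4 and appears to the power 1; the numerator there equals 5/7, nonzero, and no other factor vanishes.
Hence a pole whose order is the multiplicity, 1.


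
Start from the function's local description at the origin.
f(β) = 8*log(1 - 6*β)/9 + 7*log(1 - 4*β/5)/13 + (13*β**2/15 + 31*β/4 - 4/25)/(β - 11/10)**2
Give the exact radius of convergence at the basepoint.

The radius of convergence is 1/6.

Denominator factor (β - 11/10)^2: pole of order 2 at 11/10, modulus 11/10.
Branch term (7/13)*log(1 - β/(5/4)): its argument vanishes at β = 5/4, a logarithmic branch point, modulus 5/4.
Branch term (8/9)*log(1 - β/(1/6)): its argument vanishes at β = 1/6, a logarithmic branch point, modulus 1/6.
The radius of convergence is the smallest modulus among the singular points: 1/6.


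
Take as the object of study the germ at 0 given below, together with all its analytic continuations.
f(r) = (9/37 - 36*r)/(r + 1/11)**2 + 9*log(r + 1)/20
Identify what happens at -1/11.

The denominator factor r + 1/11 vanishes at -1/11 and appears to the power 2; the numerator there equals 1431/407, nonzero, and no other factor vanishes.
The branch terms are analytic at this point.
Hence a pole whose order is the multiplicity, 2.

The point is a pole of order 2.


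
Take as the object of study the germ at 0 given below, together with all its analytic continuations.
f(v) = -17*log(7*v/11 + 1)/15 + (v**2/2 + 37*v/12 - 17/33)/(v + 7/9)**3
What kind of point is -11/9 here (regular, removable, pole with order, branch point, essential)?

The point is a regular point.

Denominator factors: v + 7/9 = -4/9 at v = -11/9 — none vanishes.
Branch term log(1 - v/(-11/7)): argument at -11/9 is 2/9, nonzero, so -11/9 is not its branch point (a point on a principal cut is still regular for the continued germ).
So the germ continues analytically to -11/9.


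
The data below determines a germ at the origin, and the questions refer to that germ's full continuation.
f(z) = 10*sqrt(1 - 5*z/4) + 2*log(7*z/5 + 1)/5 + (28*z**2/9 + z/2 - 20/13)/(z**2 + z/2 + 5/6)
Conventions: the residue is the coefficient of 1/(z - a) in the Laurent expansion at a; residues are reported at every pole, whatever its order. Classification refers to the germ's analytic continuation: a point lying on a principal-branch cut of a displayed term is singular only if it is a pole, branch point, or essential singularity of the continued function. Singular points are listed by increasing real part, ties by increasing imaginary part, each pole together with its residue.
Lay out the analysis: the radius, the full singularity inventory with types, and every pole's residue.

Radius of convergence at 0: 5/7.
At -5/7: a logarithmic branch point.
At (-1/4) - ((1/12)*sqrt(111))*i: a pole of order 1; residue (-19/36) - ((10859/51948)*sqrt(111))*i.
At (-1/4) + ((1/12)*sqrt(111))*i: a pole of order 1; residue (-19/36) + ((10859/51948)*sqrt(111))*i.
At 4/5: an algebraic (square-root) branch point.

Denominator factor (z**2 + z/2 + 5/6): discriminant -37/12, complex-conjugate roots (-1/4) + ((1/12)*sqrt(111))*i and (-1/4) - ((1/12)*sqrt(111))*i; poles of order 1, moduli (1/6)*sqrt(30) and (1/6)*sqrt(30).
Branch term (2/5)*log(1 - z/(-5/7)): its argument vanishes at z = -5/7, a logarithmic branch point, modulus 5/7.
Branch term (10)*sqrt(1 - z/(4/5)): its argument vanishes at z = 4/5, a square-root branch point, modulus 4/5.
The radius of convergence is the smallest modulus among the singular points: 5/7.
The branch terms are analytic at (-1/4) - ((1/12)*sqrt(111))*i and contribute nothing to the residue; only the rational part matters.
The factor z**2 + z/2 + 5/6 splits as (z - a)(z - a') with a = (-1/4) - ((1/12)*sqrt(111))*i, a' = (-1/4) + ((1/12)*sqrt(111))*i. At the order-1 pole a set g(z) = (z - a)*(rational part) = [28*z**2/9 + z/2 - 20/13] / (z - a').
Simple pole: residue = g(a) at a = (-1/4) - ((1/12)*sqrt(111))*i, which is (-19/36) - ((10859/51948)*sqrt(111))*i.
The branch terms are analytic at (-1/4) + ((1/12)*sqrt(111))*i and contribute nothing to the residue; only the rational part matters.
The factor z**2 + z/2 + 5/6 splits as (z - a)(z - a') with a = (-1/4) + ((1/12)*sqrt(111))*i, a' = (-1/4) - ((1/12)*sqrt(111))*i. At the order-1 pole a set g(z) = (z - a)*(rational part) = [28*z**2/9 + z/2 - 20/13] / (z - a').
Simple pole: residue = g(a) at a = (-1/4) + ((1/12)*sqrt(111))*i, which is (-19/36) + ((10859/51948)*sqrt(111))*i.
List the singular points by increasing real part (a conjugate pair: the negative imaginary part first).


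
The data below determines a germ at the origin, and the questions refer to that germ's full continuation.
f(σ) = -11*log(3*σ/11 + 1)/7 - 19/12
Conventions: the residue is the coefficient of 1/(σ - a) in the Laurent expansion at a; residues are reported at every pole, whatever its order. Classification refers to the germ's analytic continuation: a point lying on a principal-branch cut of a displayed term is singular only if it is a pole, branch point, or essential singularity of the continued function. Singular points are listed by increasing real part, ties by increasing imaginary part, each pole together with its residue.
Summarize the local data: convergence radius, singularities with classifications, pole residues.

Branch term (-11/7)*log(1 - σ/(-11/3)): its argument vanishes at σ = -11/3, a logarithmic branch point, modulus 11/3.
The radius of convergence is the smallest modulus among the singular points: 11/3.

Radius of convergence at 0: 11/3.
At -11/3: a logarithmic branch point.


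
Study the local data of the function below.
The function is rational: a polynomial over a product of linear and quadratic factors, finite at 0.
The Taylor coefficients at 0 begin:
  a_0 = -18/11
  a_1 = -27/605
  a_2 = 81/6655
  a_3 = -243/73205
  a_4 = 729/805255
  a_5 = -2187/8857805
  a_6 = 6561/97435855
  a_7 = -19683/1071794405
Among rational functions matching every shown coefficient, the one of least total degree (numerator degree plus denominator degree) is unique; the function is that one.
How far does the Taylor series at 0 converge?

The radius of convergence is 11/3.

No rational of total degree below 2 reproduces all 8 coefficients; solving the [1/1] Pade equations on them gives f(β) = (-9*β/5 - 6)/(β + 11/3), whose expansion matches every shown term.
Denominator factor (β + 11/3): pole of order 1 at -11/3, modulus 11/3.
The radius of convergence is the smallest modulus among the singular points: 11/3.


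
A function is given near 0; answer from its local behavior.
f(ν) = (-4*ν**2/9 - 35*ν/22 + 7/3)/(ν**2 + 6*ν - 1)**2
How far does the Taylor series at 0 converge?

The radius of convergence is -3 + sqrt(10).

Denominator factor (ν**2 + 6*ν - 1)^2: discriminant 40, real irrational roots -3 + sqrt(10) and -3 - sqrt(10); poles of order 2, moduli -3 + sqrt(10) and 3 + sqrt(10).
The radius of convergence is the smallest modulus among the singular points: -3 + sqrt(10).


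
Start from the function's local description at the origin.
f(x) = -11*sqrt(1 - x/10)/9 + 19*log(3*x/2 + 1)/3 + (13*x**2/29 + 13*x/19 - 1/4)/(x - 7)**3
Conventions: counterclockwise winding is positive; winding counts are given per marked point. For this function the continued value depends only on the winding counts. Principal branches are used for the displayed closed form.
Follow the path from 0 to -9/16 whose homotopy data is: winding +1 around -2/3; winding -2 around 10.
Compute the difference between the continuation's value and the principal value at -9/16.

Continued minus principal equals (38/3)*pi*i.

The rational part is single-valued and drops out of the difference; each branch term changes only by its own monodromy.
(19/3)*log(1 - x/(-2/3)): each positive loop around -2/3 adds 2*pi*i to the log, so winding +1 contributes (19/3)*(1)*2*pi*i = (38/3)*pi*i.
(-11/9)*sqrt(1 - x/(10)): winding -2 is even, the square root returns to the same sheet, contribution 0.
Summing the contributions at x = -9/16 gives (38/3)*pi*i.


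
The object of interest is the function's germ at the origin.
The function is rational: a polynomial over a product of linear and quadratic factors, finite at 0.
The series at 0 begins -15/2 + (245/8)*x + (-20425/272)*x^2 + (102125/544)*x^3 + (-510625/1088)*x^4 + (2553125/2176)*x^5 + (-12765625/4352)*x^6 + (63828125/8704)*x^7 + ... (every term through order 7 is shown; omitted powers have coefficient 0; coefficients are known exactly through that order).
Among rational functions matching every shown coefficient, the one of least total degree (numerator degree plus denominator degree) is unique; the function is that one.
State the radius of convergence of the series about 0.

The radius of convergence is 2/5.

No rational of total degree below 3 reproduces all 8 coefficients; solving the [2/1] Pade equations on them gives f(x) = (10*x**2/17 + 19*x/4 - 3)/(x + 2/5), whose expansion matches every shown term.
Denominator factor (x + 2/5): pole of order 1 at -2/5, modulus 2/5.
The radius of convergence is the smallest modulus among the singular points: 2/5.


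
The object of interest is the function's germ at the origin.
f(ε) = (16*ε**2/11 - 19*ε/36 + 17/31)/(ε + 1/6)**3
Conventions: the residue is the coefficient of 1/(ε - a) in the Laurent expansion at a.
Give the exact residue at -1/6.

The residue is 16/11.

At the order-3 pole -1/6 set g(ε) = (ε - (-1/6))^3*f(ε) = 16*ε**2/11 - 19*ε/36 + 17/31.
Order-3 pole: residue = g''(a)/2; g''(-1/6) = 32/11, so the residue is 16/11.


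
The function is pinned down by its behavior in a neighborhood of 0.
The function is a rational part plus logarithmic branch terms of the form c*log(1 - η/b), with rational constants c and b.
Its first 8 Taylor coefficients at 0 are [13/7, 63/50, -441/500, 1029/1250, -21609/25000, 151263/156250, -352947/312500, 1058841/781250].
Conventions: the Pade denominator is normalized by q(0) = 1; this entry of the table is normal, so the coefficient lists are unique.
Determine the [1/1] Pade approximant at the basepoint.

The Pade approximant has numerator coefficients [13/7, 64/25]; denominator coefficients [1, 7/10].

Taylor coefficients needed (read off): a_0 = 13/7, a_1 = 63/50, a_2 = -441/500.
Write the denominator as Q(η) = 1 + q1*η. Requiring Q*f - P = O(η^3) with deg P <= 1 kills the coefficients of η^2..η^2 in Q*f:
  η^2: a_2 + q1*a_1 = 0, i.e. -441/500 + (63/50)*q1 = 0.
Solving this linear system: q1 = 7/10.
The numerator is Q*f truncated at degree 1: P0 = a_0 = 13/7; P1 = a_1 + q1*a_0 = 64/25.


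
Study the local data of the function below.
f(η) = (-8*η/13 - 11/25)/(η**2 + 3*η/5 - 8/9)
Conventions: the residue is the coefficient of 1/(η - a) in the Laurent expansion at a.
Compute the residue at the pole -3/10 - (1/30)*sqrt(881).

The factor η**2 + 3*η/5 - 8/9 splits as (η - a)(η - a') with a = -3/10 - (1/30)*sqrt(881), a' = -3/10 + (1/30)*sqrt(881). At the order-1 pole a set g(η) = (η - a)*f(η) = [-8*η/13 - 11/25] / (η - a').
Simple pole: residue = g(a) at a = -3/10 - (1/30)*sqrt(881), which is -4/13 + (249/57265)*sqrt(881).

The residue is -4/13 + (249/57265)*sqrt(881).


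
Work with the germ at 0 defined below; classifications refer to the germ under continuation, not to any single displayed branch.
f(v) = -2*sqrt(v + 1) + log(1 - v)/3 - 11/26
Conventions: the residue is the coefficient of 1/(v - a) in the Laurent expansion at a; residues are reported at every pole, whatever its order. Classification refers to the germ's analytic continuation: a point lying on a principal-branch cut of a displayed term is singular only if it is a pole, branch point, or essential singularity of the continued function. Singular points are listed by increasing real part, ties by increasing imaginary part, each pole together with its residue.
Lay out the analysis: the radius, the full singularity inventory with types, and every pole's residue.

Branch term (-2)*sqrt(1 - v/(-1)): its argument vanishes at v = -1, a square-root branch point, modulus 1.
Branch term (1/3)*log(1 - v/(1)): its argument vanishes at v = 1, a logarithmic branch point, modulus 1.
The radius of convergence is the smallest modulus among the singular points: 1.
List the singular points by increasing real part (a conjugate pair: the negative imaginary part first).

Radius of convergence at 0: 1.
At -1: an algebraic (square-root) branch point.
At 1: a logarithmic branch point.


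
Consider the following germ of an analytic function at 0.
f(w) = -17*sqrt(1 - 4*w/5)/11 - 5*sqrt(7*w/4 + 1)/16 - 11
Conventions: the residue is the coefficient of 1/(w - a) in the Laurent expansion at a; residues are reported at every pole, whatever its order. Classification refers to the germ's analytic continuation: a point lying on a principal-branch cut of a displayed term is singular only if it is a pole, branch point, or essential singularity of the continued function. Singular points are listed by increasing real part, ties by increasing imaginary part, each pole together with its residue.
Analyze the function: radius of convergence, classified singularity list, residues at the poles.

Radius of convergence at 0: 4/7.
At -4/7: an algebraic (square-root) branch point.
At 5/4: an algebraic (square-root) branch point.

Branch term (-17/11)*sqrt(1 - w/(5/4)): its argument vanishes at w = 5/4, a square-root branch point, modulus 5/4.
Branch term (-5/16)*sqrt(1 - w/(-4/7)): its argument vanishes at w = -4/7, a square-root branch point, modulus 4/7.
The radius of convergence is the smallest modulus among the singular points: 4/7.
List the singular points by increasing real part (a conjugate pair: the negative imaginary part first).


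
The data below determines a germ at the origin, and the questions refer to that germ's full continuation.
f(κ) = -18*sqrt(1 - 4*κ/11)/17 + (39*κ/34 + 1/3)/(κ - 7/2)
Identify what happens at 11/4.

The term (-18/17)*sqrt(1 - κ/(11/4)) has argument 1 - 11/4/(11/4) = 0 at 11/4: a square-root (algebraic, two-sheeted) branch point; the remaining terms are analytic or single-valued there.

The point is an algebraic (square-root) branch point.


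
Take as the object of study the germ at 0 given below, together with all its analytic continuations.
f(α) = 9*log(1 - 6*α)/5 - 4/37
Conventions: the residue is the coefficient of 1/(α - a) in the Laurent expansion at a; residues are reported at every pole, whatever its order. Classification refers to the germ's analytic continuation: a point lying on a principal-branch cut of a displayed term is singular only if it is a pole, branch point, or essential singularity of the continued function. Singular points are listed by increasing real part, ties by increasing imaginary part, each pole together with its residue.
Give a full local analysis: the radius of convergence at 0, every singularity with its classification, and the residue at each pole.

Radius of convergence at 0: 1/6.
At 1/6: a logarithmic branch point.

Branch term (9/5)*log(1 - α/(1/6)): its argument vanishes at α = 1/6, a logarithmic branch point, modulus 1/6.
The radius of convergence is the smallest modulus among the singular points: 1/6.


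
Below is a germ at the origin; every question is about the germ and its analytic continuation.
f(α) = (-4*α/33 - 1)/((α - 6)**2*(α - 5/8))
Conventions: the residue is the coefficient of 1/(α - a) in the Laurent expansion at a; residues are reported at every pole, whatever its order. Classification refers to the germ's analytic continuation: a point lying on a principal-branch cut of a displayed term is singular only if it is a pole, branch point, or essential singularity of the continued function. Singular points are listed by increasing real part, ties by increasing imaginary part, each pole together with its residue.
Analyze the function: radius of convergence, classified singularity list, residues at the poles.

Radius of convergence at 0: 5/8.
At 5/8: a pole of order 1; residue -2272/61017.
At 6: a pole of order 2; residue 2272/61017.

Denominator factor (α - 5/8): pole of order 1 at 5/8, modulus 5/8.
Denominator factor (α - 6)^2: pole of order 2 at 6, modulus 6.
The radius of convergence is the smallest modulus among the singular points: 5/8.
At the order-1 pole 5/8 set g(α) = (α - (5/8))*f(α) = (-4*α/33 - 1)/(α - 6)**2.
Simple pole: residue = g(a) at a = 5/8, which is -2272/61017.
At the order-2 pole 6 set g(α) = (α - (6))^2*f(α) = (-4*α/33 - 1)/(α - 5/8).
Order-2 pole: residue = g'(a); g'(6) = 2272/61017, so the residue is 2272/61017.
List the singular points by increasing real part (a conjugate pair: the negative imaginary part first).


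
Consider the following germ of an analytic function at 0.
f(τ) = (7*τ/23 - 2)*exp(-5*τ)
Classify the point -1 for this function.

There is no denominator, hence no pole anywhere.
The factor exp(-5*τ) is entire.
So the germ continues analytically to -1.

The point is a regular point.


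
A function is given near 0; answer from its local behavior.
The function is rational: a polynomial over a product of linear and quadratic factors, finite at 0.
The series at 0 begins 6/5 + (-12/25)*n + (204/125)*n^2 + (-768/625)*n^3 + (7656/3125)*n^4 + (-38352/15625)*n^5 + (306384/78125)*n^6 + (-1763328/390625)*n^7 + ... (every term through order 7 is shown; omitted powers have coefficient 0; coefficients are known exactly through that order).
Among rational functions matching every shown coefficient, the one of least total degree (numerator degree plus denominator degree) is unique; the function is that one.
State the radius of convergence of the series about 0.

The radius of convergence is -1/6 + (1/6)*sqrt(31).

No rational of total degree below 2 reproduces all 8 coefficients; solving the [0/2] Pade equations on them gives f(n) = -1/(n**2 - n/3 - 5/6), whose expansion matches every shown term.
Denominator factor (n**2 - n/3 - 5/6): discriminant 31/9, real irrational roots 1/6 + (1/6)*sqrt(31) and 1/6 - (1/6)*sqrt(31); poles of order 1, moduli 1/6 + (1/6)*sqrt(31) and -1/6 + (1/6)*sqrt(31).
The radius of convergence is the smallest modulus among the singular points: -1/6 + (1/6)*sqrt(31).


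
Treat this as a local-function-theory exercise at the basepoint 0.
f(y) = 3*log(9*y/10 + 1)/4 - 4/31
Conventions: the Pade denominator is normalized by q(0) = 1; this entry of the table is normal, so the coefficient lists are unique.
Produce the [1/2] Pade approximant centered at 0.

The Pade approximant has numerator coefficients [-4/31, 65217/105400]; denominator coefficients [1, 741/1700, -2511/34000].

Taylor coefficients needed (expand at 0): a_0 = -4/31, a_1 = 27/40, a_2 = -243/800, a_3 = 729/4000.
Write the denominator as Q(y) = 1 + q1*y + q2*y^2. Requiring Q*f - P = O(y^4) with deg P <= 1 kills the coefficients of y^2..y^3 in Q*f:
  y^2: a_2 + q1*a_1 + q2*a_0 = 0, i.e. -243/800 + (27/40)*q1 + (-4/31)*q2 = 0.
  y^3: a_3 + q1*a_2 + q2*a_1 = 0, i.e. 729/4000 + (-243/800)*q1 + (27/40)*q2 = 0.
Solving this linear system: q1 = 741/1700, q2 = -2511/34000.
The numerator is Q*f truncated at degree 1: P0 = a_0 = -4/31; P1 = a_1 + q1*a_0 = 65217/105400.
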